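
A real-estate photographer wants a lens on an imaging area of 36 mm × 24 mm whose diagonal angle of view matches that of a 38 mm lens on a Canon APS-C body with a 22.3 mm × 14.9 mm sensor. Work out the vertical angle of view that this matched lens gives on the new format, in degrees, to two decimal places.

Sensor diagonal = √(22.3² + 14.9²) = √719.3000 ≈ 26.8198 mm.
Sensor diagonal = √(36² + 24²) = √1872.0000 ≈ 43.2666 mm.
Equal diagonal AOV ⇒ f₂ = f₁ · 43.2666/26.8198 = 38 × 1.61324 ≈ 61.3030 mm.
Vertical AOV on the new format = 2·arctan(24 / (2 × 61.3030)) = 2·arctan(0.19575) ≈ 22.1511°.

22.15°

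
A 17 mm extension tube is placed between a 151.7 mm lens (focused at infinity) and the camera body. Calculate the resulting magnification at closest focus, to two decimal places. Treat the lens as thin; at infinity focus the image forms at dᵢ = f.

The tube moves the image plane from f to f + e, so dᵢ = 151.7 + 17 = 168.7 mm. Focus is achieved when 1/f = 1/dₒ + 1/dᵢ, giving dₒ = 1/(1/f − 1/(f+e)).
Magnification m = dᵢ/dₒ = (f+e)·(1/f − 1/(f+e)) = e/f = 17/151.7 ≈ 0.1121.

0.11×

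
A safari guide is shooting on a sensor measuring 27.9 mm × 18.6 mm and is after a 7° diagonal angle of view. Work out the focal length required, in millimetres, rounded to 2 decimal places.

Sensor diagonal = √(27.9² + 18.6²) = √1124.3700 ≈ 33.5316 mm.
From α = 2·arctan(d/2f) we get f = d / (2·tan(α/2)).
With d = 33.5316 mm and α/2 = 3.5°, tan(α/2) ≈ 0.06116, so f ≈ 33.5316 / 0.12233 ≈ 274.1186 mm.

274.12 mm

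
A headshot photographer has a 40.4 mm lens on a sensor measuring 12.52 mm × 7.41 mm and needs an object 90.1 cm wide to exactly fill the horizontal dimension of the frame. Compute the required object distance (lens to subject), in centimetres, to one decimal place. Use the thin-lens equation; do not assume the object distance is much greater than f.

W: 90.1 cm = 901 mm.
Magnification m = w/W = dᵢ/dₒ; combined with 1/f = 1/dₒ + 1/dᵢ this gives dₒ = f·(1 + W/w).
dₒ = 40.4 mm × (1 + 901/12.52) = 40.4 × 72.9649 ≈ 2947.780 mm = 294.778 cm.

294.8 cm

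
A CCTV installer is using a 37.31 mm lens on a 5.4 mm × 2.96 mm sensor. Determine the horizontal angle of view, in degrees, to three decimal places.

Angle of view α = 2·arctan(w/2f) with w = 5.4 mm and f = 37.31 mm.
w/2f = 0.07237; arctan(0.07237) ≈ 4.1391°, so α ≈ 8.2782°.

8.278°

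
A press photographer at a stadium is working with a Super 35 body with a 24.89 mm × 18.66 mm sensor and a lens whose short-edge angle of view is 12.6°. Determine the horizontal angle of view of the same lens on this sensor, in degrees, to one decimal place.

From the short-edge AOV: f = 18.66 / (2·tan(6.3°)) = 18.66 / 0.22080 ≈ 84.5101 mm.
Horizontal AOV = 2·arctan(24.89 / (2 × 84.5101)) = 2·arctan(0.14726) ≈ 16.7544°.

16.8°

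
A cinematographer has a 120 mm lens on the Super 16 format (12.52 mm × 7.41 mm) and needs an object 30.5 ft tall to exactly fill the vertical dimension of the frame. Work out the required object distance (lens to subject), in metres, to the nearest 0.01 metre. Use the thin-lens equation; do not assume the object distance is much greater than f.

150.67 m

W: 30.5 ft × 304.8 mm/ft = 9296.40 mm.
Magnification m = h/W = dᵢ/dₒ; combined with 1/f = 1/dₒ + 1/dᵢ this gives dₒ = f·(1 + W/h).
dₒ = 120 mm × (1 + 9296.4/7.41) = 120 × 1255.5749 ≈ 150668.983 mm = 150.669 m.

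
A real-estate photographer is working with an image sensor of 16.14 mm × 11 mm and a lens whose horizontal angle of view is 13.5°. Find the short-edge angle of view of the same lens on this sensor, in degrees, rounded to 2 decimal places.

From the horizontal AOV: f = 16.14 / (2·tan(6.75°)) = 16.14 / 0.23672 ≈ 68.1831 mm.
Short-edge AOV = 2·arctan(11 / (2 × 68.1831)) = 2·arctan(0.08067) ≈ 9.2236°.

9.22°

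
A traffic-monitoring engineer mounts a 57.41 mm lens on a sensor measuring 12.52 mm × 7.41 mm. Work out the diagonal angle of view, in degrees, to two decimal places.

Sensor diagonal = √(12.52² + 7.41²) = √211.6585 ≈ 14.5485 mm.
Angle of view α = 2·arctan(d/2f) with d = 14.5485 mm and f = 57.41 mm.
d/2f = 0.12671; arctan(0.12671) ≈ 7.2213°, so α ≈ 14.4426°.

14.44°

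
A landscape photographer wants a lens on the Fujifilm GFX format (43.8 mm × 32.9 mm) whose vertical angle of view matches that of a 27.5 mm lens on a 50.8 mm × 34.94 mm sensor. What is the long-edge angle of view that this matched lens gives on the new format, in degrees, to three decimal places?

Equal vertical AOV ⇒ f₂ = f₁ · 32.9/34.94 = 27.5 × 0.94161 ≈ 25.8944 mm.
Long-edge AOV on the new format = 2·arctan(43.8 / (2 × 25.8944)) = 2·arctan(0.84574) ≈ 80.4453°.

80.445°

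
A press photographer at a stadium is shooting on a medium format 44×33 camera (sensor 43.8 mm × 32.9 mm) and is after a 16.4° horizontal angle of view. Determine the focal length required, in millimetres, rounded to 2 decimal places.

From α = 2·arctan(w/2f) we get f = w / (2·tan(α/2)).
With w = 43.8 mm and α/2 = 8.2°, tan(α/2) ≈ 0.14410, so f ≈ 43.8 / 0.28820 ≈ 151.9755 mm.

151.98 mm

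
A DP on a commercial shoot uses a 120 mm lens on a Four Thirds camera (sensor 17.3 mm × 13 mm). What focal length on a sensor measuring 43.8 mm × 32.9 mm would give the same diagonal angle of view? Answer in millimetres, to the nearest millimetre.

304 mm

Sensor diagonal = √(17.3² + 13²) = √468.2900 ≈ 21.6400 mm.
Sensor diagonal = √(43.8² + 32.9²) = √3000.8500 ≈ 54.7800 mm.
Equal angle of view means equal diagonal/f ratio, so f₂ = f₁ · (diagonal₂/diagonal₁) = 120 × 54.7800/21.6400.
f₂ = 120 × 2.53142 ≈ 303.771 mm.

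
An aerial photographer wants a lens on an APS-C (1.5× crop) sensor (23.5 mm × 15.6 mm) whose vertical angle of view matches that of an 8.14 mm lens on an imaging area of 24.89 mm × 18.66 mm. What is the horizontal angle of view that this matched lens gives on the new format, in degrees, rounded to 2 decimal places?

Equal vertical AOV ⇒ f₂ = f₁ · 15.6/18.66 = 8.14 × 0.83601 ≈ 6.8051 mm.
Horizontal AOV on the new format = 2·arctan(23.5 / (2 × 6.8051)) = 2·arctan(1.72663) ≈ 119.8445°.

119.84°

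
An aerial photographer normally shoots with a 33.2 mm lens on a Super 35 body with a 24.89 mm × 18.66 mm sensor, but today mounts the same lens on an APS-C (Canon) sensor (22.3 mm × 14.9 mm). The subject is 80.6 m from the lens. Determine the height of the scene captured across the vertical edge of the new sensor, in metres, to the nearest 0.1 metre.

The focal length stays 33.2 mm; the relevant sensor dimension is now h = 14.9 mm. Object distance dₒ = 80.6 m = 80600 mm.
Thin-lens field height W = h·(dₒ − f)/f = 14.9 × (80600 − 33.2)/33.2 ≈ 36157.992 mm = 36.158 m.

36.2 m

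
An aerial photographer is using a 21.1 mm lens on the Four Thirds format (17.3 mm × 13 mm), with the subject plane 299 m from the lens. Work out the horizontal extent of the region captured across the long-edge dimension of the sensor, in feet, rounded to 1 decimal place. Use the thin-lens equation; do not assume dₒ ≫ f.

804.2 ft

dₒ: 299 m = 299000 mm.
Similar triangles through the lens centre give W/dₒ = w/dᵢ; with 1/f = 1/dₒ + 1/dᵢ this gives W = w·(dₒ − f)/f.
W = 17.3 mm × (299000 − 21.1) / 21.1 = 17.3 × 14169.6161 ≈ 245134.359 mm = 245134.359/304.8 ft = 804.247 ft.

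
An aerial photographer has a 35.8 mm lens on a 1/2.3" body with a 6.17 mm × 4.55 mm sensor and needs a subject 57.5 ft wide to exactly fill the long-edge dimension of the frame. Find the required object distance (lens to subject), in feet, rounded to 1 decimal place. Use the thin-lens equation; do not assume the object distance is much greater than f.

W: 57.5 ft × 304.8 mm/ft = 17526.00 mm.
Magnification m = w/W = dᵢ/dₒ; combined with 1/f = 1/dₒ + 1/dᵢ this gives dₒ = f·(1 + W/w).
dₒ = 35.8 mm × (1 + 17526/6.17) = 35.8 × 2841.5185 ≈ 101726.364 mm = 101726.364/304.8 ft = 333.748 ft.

333.7 ft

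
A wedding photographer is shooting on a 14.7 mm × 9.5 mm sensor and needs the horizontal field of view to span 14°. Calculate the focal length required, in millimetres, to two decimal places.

59.86 mm

From α = 2·arctan(w/2f) we get f = w / (2·tan(α/2)).
With w = 14.7 mm and α/2 = 7°, tan(α/2) ≈ 0.12278, so f ≈ 14.7 / 0.24557 ≈ 59.8609 mm.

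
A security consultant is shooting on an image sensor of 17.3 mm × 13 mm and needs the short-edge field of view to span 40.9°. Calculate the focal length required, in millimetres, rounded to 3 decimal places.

From α = 2·arctan(h/2f) we get f = h / (2·tan(α/2)).
With h = 13 mm and α/2 = 20.45°, tan(α/2) ≈ 0.37289, so f ≈ 13 / 0.74578 ≈ 17.4314 mm.

17.431 mm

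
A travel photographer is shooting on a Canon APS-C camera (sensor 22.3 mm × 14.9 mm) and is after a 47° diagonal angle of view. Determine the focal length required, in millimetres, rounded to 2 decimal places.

Sensor diagonal = √(22.3² + 14.9²) = √719.3000 ≈ 26.8198 mm.
From α = 2·arctan(d/2f) we get f = d / (2·tan(α/2)).
With d = 26.8198 mm and α/2 = 23.5°, tan(α/2) ≈ 0.43481, so f ≈ 26.8198 / 0.86962 ≈ 30.8406 mm.

30.84 mm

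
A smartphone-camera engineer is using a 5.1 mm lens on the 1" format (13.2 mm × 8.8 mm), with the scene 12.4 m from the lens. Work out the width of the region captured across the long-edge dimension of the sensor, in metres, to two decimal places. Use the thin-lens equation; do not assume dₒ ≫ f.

dₒ: 12.4 m = 12400 mm.
Similar triangles through the lens centre give W/dₒ = w/dᵢ; with 1/f = 1/dₒ + 1/dᵢ this gives W = w·(dₒ − f)/f.
W = 13.2 mm × (12400 − 5.1) / 5.1 = 13.2 × 2430.3725 ≈ 32080.918 mm = 32.0809 m.

32.08 m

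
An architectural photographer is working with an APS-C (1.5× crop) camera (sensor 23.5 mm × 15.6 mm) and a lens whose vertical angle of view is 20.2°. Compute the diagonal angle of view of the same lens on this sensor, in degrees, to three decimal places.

From the vertical AOV: f = 15.6 / (2·tan(10.1°)) = 15.6 / 0.35625 ≈ 43.7890 mm.
Sensor diagonal = √(23.5² + 15.6²) = √795.6100 ≈ 28.2066 mm.
Diagonal AOV = 2·arctan(28.2066 / (2 × 43.7890)) = 2·arctan(0.32207) ≈ 35.7048°.

35.705°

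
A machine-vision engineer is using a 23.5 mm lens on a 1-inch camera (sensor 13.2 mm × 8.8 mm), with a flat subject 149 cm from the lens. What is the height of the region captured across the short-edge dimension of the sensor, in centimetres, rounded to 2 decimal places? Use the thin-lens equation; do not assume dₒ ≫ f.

dₒ: 149 cm = 1490 mm.
Similar triangles through the lens centre give W/dₒ = h/dᵢ; with 1/f = 1/dₒ + 1/dᵢ this gives W = h·(dₒ − f)/f.
W = 8.8 mm × (1490 − 23.5) / 23.5 = 8.8 × 62.4043 ≈ 549.157 mm = 54.9157 cm.

54.92 cm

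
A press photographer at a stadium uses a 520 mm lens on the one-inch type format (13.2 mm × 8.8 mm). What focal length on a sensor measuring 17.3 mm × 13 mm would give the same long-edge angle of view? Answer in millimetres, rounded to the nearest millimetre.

Equal angle of view means equal width/f ratio, so f₂ = f₁ · (width₂/width₁) = 520 × 17.3/13.2.
f₂ = 520 × 1.31061 ≈ 681.515 mm.

682 mm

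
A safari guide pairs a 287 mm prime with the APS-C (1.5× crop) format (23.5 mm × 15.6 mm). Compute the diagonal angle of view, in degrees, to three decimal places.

5.627°

Sensor diagonal = √(23.5² + 15.6²) = √795.6100 ≈ 28.2066 mm.
Angle of view α = 2·arctan(d/2f) with d = 28.2066 mm and f = 287 mm.
d/2f = 0.04914; arctan(0.04914) ≈ 2.8133°, so α ≈ 5.6265°.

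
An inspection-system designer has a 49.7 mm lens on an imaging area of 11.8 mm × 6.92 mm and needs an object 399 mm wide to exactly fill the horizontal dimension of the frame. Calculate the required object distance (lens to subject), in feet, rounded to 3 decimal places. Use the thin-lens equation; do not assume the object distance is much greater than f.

Magnification m = w/W = dᵢ/dₒ; combined with 1/f = 1/dₒ + 1/dᵢ this gives dₒ = f·(1 + W/w).
dₒ = 49.7 mm × (1 + 399/11.8) = 49.7 × 34.8136 ≈ 1730.234 mm = 1730.234/304.8 ft = 5.67662 ft.

5.677 ft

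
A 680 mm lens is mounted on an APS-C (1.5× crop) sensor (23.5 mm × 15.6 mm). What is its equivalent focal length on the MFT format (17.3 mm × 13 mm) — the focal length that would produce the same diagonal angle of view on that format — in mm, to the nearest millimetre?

Sensor diagonal = √(23.5² + 15.6²) = √795.6100 ≈ 28.2066 mm.
Sensor diagonal = √(17.3² + 13²) = √468.2900 ≈ 21.6400 mm.
Equal angle of view means equal diagonal/f ratio, so f₂ = f₁ · (diagonal₂/diagonal₁) = 680 × 21.6400/28.2066.
f₂ = 680 × 0.76720 ≈ 521.694 mm.

522 mm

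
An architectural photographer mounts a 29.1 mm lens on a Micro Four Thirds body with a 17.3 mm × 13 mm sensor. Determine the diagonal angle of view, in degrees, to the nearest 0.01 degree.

Sensor diagonal = √(17.3² + 13²) = √468.2900 ≈ 21.6400 mm.
Angle of view α = 2·arctan(d/2f) with d = 21.6400 mm and f = 29.1 mm.
d/2f = 0.37182; arctan(0.37182) ≈ 20.3962°, so α ≈ 40.7924°.

40.79°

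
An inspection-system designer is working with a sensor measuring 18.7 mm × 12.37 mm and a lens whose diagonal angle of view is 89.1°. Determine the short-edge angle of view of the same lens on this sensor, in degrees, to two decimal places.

57.01°

Sensor diagonal = √(18.7² + 12.37²) = √502.7069 ≈ 22.4211 mm.
From the diagonal AOV: f = 22.4211 / (2·tan(44.55°)) = 22.4211 / 1.96883 ≈ 11.3881 mm.
Short-edge AOV = 2·arctan(12.37 / (2 × 11.3881)) = 2·arctan(0.54311) ≈ 57.0139°.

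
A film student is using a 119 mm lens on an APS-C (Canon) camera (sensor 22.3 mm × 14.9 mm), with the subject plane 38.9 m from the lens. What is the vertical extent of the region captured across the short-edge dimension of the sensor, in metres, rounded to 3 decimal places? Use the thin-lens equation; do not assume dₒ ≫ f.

4.856 m

dₒ: 38.9 m = 38900 mm.
Similar triangles through the lens centre give W/dₒ = h/dᵢ; with 1/f = 1/dₒ + 1/dᵢ this gives W = h·(dₒ − f)/f.
W = 14.9 mm × (38900 − 119) / 119 = 14.9 × 325.8908 ≈ 4855.772 mm = 4.85577 m.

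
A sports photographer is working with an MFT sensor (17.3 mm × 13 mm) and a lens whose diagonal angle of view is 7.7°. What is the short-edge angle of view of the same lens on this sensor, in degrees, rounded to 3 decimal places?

Sensor diagonal = √(17.3² + 13²) = √468.2900 ≈ 21.6400 mm.
From the diagonal AOV: f = 21.6400 / (2·tan(3.85°)) = 21.6400 / 0.13459 ≈ 160.7811 mm.
Short-edge AOV = 2·arctan(13 / (2 × 160.7811)) = 2·arctan(0.04043) ≈ 4.6301°.

4.630°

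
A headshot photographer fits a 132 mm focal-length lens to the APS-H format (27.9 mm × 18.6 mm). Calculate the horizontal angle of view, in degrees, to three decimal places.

12.065°

Angle of view α = 2·arctan(w/2f) with w = 27.9 mm and f = 132 mm.
w/2f = 0.10568; arctan(0.10568) ≈ 6.0327°, so α ≈ 12.0655°.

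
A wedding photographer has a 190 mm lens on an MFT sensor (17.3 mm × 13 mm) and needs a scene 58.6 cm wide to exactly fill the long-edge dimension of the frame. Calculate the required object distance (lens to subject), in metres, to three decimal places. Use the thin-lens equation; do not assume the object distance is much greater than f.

W: 58.6 cm = 586 mm.
Magnification m = w/W = dᵢ/dₒ; combined with 1/f = 1/dₒ + 1/dᵢ this gives dₒ = f·(1 + W/w).
dₒ = 190 mm × (1 + 586/17.3) = 190 × 34.8728 ≈ 6625.838 mm = 6.62584 m.

6.626 m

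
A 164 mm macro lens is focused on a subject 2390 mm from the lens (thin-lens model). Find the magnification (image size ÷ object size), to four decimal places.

0.0737×

Thin lens: 1/f = 1/dₒ + 1/dᵢ → 1/dᵢ = 1/164 − 1/2390 = 0.0056792 mm⁻¹, so dᵢ ≈ 176.0827 mm.
Magnification m = dᵢ/dₒ = 176.0827/2390 ≈ 0.07367.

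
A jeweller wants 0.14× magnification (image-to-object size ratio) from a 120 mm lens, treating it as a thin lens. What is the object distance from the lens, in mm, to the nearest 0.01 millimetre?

977.14 mm

With m = dᵢ/dₒ and 1/f = 1/dₒ + 1/dᵢ, substituting dᵢ = m·dₒ gives 1/f = (1 + 1/m)/dₒ, hence dₒ = f·(1 + 1/m).
dₒ = 120 × (1 + 1/0.14) = 120 × 8.14286 ≈ 977.143 mm.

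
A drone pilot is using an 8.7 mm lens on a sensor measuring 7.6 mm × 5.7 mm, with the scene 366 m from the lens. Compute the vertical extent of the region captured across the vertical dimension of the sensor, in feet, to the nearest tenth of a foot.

dₒ: 366 m = 366000 mm.
Similar triangles through the lens centre give W/dₒ = h/dᵢ; with 1/f = 1/dₒ + 1/dᵢ this gives W = h·(dₒ − f)/f.
W = 5.7 mm × (366000 − 8.7) / 8.7 = 5.7 × 42067.9655 ≈ 239787.403 mm = 239787.403/304.8 ft = 786.704 ft.

786.7 ft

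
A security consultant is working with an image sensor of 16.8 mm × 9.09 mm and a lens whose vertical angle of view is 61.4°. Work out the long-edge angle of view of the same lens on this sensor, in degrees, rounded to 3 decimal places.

From the vertical AOV: f = 9.09 / (2·tan(30.7°)) = 9.09 / 1.18751 ≈ 7.6547 mm.
Long-edge AOV = 2·arctan(16.8 / (2 × 7.6547)) = 2·arctan(1.09737) ≈ 95.3162°.

95.316°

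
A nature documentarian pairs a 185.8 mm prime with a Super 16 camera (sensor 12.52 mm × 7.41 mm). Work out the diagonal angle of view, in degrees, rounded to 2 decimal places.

4.48°

Sensor diagonal = √(12.52² + 7.41²) = √211.6585 ≈ 14.5485 mm.
Angle of view α = 2·arctan(d/2f) with d = 14.5485 mm and f = 185.8 mm.
d/2f = 0.03915; arctan(0.03915) ≈ 2.2420°, so α ≈ 4.4841°.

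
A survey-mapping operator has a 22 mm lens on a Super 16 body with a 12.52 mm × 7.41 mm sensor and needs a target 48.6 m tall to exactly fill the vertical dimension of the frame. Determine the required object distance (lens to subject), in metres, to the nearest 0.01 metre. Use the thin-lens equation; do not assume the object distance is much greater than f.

W: 48.6 m = 48600 mm.
Magnification m = h/W = dᵢ/dₒ; combined with 1/f = 1/dₒ + 1/dᵢ this gives dₒ = f·(1 + W/h).
dₒ = 22 mm × (1 + 48600/7.41) = 22 × 6559.7045 ≈ 144313.498 mm = 144.313 m.

144.31 m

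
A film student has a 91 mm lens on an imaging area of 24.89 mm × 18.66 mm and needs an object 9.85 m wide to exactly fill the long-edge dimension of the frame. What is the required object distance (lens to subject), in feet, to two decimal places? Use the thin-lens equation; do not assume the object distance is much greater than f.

118.45 ft

W: 9.85 m = 9850 mm.
Magnification m = w/W = dᵢ/dₒ; combined with 1/f = 1/dₒ + 1/dᵢ this gives dₒ = f·(1 + W/w).
dₒ = 91 mm × (1 + 9850/24.89) = 91 × 396.7413 ≈ 36103.455 mm = 36103.455/304.8 ft = 118.45 ft.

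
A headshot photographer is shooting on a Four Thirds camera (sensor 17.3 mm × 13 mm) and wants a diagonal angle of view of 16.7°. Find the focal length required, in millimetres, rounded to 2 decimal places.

Sensor diagonal = √(17.3² + 13²) = √468.2900 ≈ 21.6400 mm.
From α = 2·arctan(d/2f) we get f = d / (2·tan(α/2)).
With d = 21.6400 mm and α/2 = 8.35°, tan(α/2) ≈ 0.14678, so f ≈ 21.6400 / 0.29355 ≈ 73.7180 mm.

73.72 mm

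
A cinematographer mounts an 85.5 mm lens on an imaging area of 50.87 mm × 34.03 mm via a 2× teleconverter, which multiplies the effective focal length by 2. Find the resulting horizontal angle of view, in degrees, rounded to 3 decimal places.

16.921°

Effective focal length f = 85.5 × 2 = 171 mm.
α = 2·arctan(50.87 / (2 × 171)) = 2·arctan(0.14874) ≈ 16.9206°.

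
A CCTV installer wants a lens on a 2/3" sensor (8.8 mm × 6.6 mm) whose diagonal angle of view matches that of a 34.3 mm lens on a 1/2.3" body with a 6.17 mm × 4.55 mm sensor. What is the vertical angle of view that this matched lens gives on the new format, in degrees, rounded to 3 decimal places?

Sensor diagonal = √(6.17² + 4.55²) = √58.7714 ≈ 7.6663 mm.
Sensor diagonal = √(8.8² + 6.6²) = √121.0000 ≈ 11.0000 mm.
Equal diagonal AOV ⇒ f₂ = f₁ · 11.0000/7.6663 = 34.3 × 1.43486 ≈ 49.2157 mm.
Vertical AOV on the new format = 2·arctan(6.6 / (2 × 49.2157)) = 2·arctan(0.06705) ≈ 7.6721°.

7.672°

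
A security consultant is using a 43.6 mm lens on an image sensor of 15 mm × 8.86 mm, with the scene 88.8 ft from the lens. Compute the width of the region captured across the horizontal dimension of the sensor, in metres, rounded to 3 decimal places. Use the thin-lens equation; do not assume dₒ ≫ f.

9.297 m

dₒ: 88.8 ft × 304.8 mm/ft = 27066.24 mm.
Similar triangles through the lens centre give W/dₒ = w/dᵢ; with 1/f = 1/dₒ + 1/dᵢ this gives W = w·(dₒ − f)/f.
W = 15 mm × (27066.2 − 43.6) / 43.6 = 15 × 619.7853 ≈ 9296.780 mm = 9.29678 m.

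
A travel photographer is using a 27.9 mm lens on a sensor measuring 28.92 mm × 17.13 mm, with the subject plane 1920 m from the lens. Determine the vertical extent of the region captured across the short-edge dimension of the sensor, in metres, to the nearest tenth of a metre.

1178.8 m

dₒ: 1920 m = 1.92e+06 mm.
Similar triangles through the lens centre give W/dₒ = h/dᵢ; with 1/f = 1/dₒ + 1/dᵢ this gives W = h·(dₒ − f)/f.
W = 17.13 mm × (1.92e+06 − 27.9) / 27.9 = 17.13 × 68816.2043 ≈ 1178821.580 mm = 1178.82 m.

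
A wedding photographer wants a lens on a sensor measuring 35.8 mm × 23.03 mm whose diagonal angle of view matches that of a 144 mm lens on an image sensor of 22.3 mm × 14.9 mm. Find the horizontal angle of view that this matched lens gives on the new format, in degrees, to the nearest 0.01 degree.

8.96°

Sensor diagonal = √(22.3² + 14.9²) = √719.3000 ≈ 26.8198 mm.
Sensor diagonal = √(35.8² + 23.03²) = √1812.0209 ≈ 42.5678 mm.
Equal diagonal AOV ⇒ f₂ = f₁ · 42.5678/26.8198 = 144 × 1.58718 ≈ 228.5541 mm.
Horizontal AOV on the new format = 2·arctan(35.8 / (2 × 228.5541)) = 2·arctan(0.07832) ≈ 8.9563°.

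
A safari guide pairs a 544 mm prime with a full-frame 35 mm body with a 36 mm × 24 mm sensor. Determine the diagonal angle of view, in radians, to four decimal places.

Sensor diagonal = √(36² + 24²) = √1872.0000 ≈ 43.2666 mm.
Angle of view α = 2·arctan(d/2f) with d = 43.2666 mm and f = 544 mm.
d/2f = 0.03977; arctan(0.03977) ≈ 0.0397 rad, so α ≈ 0.0795 rad.

0.0795 rad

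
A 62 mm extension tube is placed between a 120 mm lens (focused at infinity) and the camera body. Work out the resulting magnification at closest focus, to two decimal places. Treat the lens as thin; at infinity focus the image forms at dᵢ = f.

The tube moves the image plane from f to f + e, so dᵢ = 120 + 62 = 182 mm. Focus is achieved when 1/f = 1/dₒ + 1/dᵢ, giving dₒ = 1/(1/f − 1/(f+e)).
Magnification m = dᵢ/dₒ = (f+e)·(1/f − 1/(f+e)) = e/f = 62/120 ≈ 0.5167.

0.52×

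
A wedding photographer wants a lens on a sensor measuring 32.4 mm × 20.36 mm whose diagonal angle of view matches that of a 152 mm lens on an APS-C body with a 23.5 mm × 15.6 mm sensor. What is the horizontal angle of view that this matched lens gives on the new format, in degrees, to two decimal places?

Sensor diagonal = √(23.5² + 15.6²) = √795.6100 ≈ 28.2066 mm.
Sensor diagonal = √(32.4² + 20.36²) = √1464.2896 ≈ 38.2660 mm.
Equal diagonal AOV ⇒ f₂ = f₁ · 38.2660/28.2066 = 152 × 1.35664 ≈ 206.2087 mm.
Horizontal AOV on the new format = 2·arctan(32.4 / (2 × 206.2087)) = 2·arctan(0.07856) ≈ 8.9840°.

8.98°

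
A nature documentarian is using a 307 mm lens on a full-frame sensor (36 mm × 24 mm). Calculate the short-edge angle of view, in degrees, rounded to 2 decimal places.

Angle of view α = 2·arctan(h/2f) with h = 24 mm and f = 307 mm.
h/2f = 0.03909; arctan(0.03909) ≈ 2.2384°, so α ≈ 4.4769°.

4.48°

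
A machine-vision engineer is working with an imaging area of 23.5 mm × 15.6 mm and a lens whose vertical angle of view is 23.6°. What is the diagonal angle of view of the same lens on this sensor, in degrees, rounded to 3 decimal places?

41.387°

From the vertical AOV: f = 15.6 / (2·tan(11.8°)) = 15.6 / 0.41782 ≈ 37.3365 mm.
Sensor diagonal = √(23.5² + 15.6²) = √795.6100 ≈ 28.2066 mm.
Diagonal AOV = 2·arctan(28.2066 / (2 × 37.3365)) = 2·arctan(0.37773) ≈ 41.3866°.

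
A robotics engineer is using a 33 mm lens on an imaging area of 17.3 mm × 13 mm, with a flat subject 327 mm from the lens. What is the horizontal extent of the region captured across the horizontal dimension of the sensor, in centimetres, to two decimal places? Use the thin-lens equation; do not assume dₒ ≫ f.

15.41 cm

Similar triangles through the lens centre give W/dₒ = w/dᵢ; with 1/f = 1/dₒ + 1/dᵢ this gives W = w·(dₒ − f)/f.
W = 17.3 mm × (327 − 33) / 33 = 17.3 × 8.9091 ≈ 154.127 mm = 15.4127 cm.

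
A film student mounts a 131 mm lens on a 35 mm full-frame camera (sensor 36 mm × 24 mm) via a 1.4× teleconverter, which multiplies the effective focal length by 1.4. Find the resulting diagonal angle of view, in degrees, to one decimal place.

13.5°

Effective focal length f = 131 × 1.4 = 183.4 mm.
Sensor diagonal = √(36² + 24²) = √1872.0000 ≈ 43.2666 mm.
α = 2·arctan(43.267 / (2 × 183.4)) = 2·arctan(0.11796) ≈ 13.4547°.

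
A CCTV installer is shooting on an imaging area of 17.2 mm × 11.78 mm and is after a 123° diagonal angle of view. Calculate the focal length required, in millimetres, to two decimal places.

Sensor diagonal = √(17.2² + 11.78²) = √434.6084 ≈ 20.8473 mm.
From α = 2·arctan(d/2f) we get f = d / (2·tan(α/2)).
With d = 20.8473 mm and α/2 = 61.5°, tan(α/2) ≈ 1.84177, so f ≈ 20.8473 / 3.68354 ≈ 5.6596 mm.

5.66 mm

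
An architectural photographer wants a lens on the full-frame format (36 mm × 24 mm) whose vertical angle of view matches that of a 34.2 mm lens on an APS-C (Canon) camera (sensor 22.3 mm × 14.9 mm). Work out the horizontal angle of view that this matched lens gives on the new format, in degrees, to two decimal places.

Equal vertical AOV ⇒ f₂ = f₁ · 24/14.9 = 34.2 × 1.61074 ≈ 55.0872 mm.
Horizontal AOV on the new format = 2·arctan(36 / (2 × 55.0872)) = 2·arctan(0.32675) ≈ 36.1901°.

36.19°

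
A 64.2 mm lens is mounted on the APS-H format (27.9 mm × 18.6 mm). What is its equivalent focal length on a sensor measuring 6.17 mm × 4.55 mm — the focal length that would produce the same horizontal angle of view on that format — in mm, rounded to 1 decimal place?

14.2 mm

Equal angle of view means equal width/f ratio, so f₂ = f₁ · (width₂/width₁) = 64.2 × 6.17/27.9.
f₂ = 64.2 × 0.22115 ≈ 14.198 mm.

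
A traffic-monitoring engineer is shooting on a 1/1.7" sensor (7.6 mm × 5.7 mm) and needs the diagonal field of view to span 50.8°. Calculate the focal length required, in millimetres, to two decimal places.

Sensor diagonal = √(7.6² + 5.7²) = √90.2500 ≈ 9.5000 mm.
From α = 2·arctan(d/2f) we get f = d / (2·tan(α/2)).
With d = 9.5000 mm and α/2 = 25.4°, tan(α/2) ≈ 0.47483, so f ≈ 9.5000 / 0.94967 ≈ 10.0035 mm.

10.00 mm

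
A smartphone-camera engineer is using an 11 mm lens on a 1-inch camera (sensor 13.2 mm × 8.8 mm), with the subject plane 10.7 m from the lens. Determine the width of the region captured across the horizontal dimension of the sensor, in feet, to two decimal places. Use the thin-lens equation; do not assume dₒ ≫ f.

42.08 ft

dₒ: 10.7 m = 10700 mm.
Similar triangles through the lens centre give W/dₒ = w/dᵢ; with 1/f = 1/dₒ + 1/dᵢ this gives W = w·(dₒ − f)/f.
W = 13.2 mm × (10700 − 11) / 11 = 13.2 × 971.7273 ≈ 12826.800 mm = 12826.800/304.8 ft = 42.0827 ft.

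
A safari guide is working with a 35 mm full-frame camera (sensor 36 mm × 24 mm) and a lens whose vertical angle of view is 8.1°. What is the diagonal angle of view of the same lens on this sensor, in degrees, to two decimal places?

14.55°

From the vertical AOV: f = 24 / (2·tan(4.05°)) = 24 / 0.14161 ≈ 169.4824 mm.
Sensor diagonal = √(36² + 24²) = √1872.0000 ≈ 43.2666 mm.
Diagonal AOV = 2·arctan(43.2666 / (2 × 169.4824)) = 2·arctan(0.12764) ≈ 14.5482°.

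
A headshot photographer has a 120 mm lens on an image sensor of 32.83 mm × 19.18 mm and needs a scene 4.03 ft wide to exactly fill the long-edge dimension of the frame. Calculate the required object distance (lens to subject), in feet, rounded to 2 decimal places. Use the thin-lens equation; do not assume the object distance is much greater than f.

W: 4.03 ft × 304.8 mm/ft = 1228.34 mm.
Magnification m = w/W = dᵢ/dₒ; combined with 1/f = 1/dₒ + 1/dᵢ this gives dₒ = f·(1 + W/w).
dₒ = 120 mm × (1 + 1228.34/32.83) = 120 × 38.4153 ≈ 4609.835 mm = 4609.835/304.8 ft = 15.1241 ft.

15.12 ft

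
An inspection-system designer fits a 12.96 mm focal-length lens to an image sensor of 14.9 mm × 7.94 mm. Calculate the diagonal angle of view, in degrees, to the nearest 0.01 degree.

Sensor diagonal = √(14.9² + 7.94²) = √285.0536 ≈ 16.8835 mm.
Angle of view α = 2·arctan(d/2f) with d = 16.8835 mm and f = 12.96 mm.
d/2f = 0.65137; arctan(0.65137) ≈ 33.0790°, so α ≈ 66.1581°.

66.16°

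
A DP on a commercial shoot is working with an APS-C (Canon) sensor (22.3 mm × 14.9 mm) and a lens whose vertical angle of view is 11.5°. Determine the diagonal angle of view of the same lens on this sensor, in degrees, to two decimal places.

From the vertical AOV: f = 14.9 / (2·tan(5.75°)) = 14.9 / 0.20139 ≈ 73.9860 mm.
Sensor diagonal = √(22.3² + 14.9²) = √719.3000 ≈ 26.8198 mm.
Diagonal AOV = 2·arctan(26.8198 / (2 × 73.9860)) = 2·arctan(0.18125) ≈ 20.5465°.

20.55°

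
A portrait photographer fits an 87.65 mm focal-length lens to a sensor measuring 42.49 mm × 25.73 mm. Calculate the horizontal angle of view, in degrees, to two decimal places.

Angle of view α = 2·arctan(w/2f) with w = 42.49 mm and f = 87.65 mm.
w/2f = 0.24238; arctan(0.24238) ≈ 13.6248°, so α ≈ 27.2497°.

27.25°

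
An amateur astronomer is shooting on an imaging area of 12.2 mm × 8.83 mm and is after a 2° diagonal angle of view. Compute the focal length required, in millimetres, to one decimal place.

431.4 mm

Sensor diagonal = √(12.2² + 8.83²) = √226.8089 ≈ 15.0602 mm.
From α = 2·arctan(d/2f) we get f = d / (2·tan(α/2)).
With d = 15.0602 mm and α/2 = 1°, tan(α/2) ≈ 0.01746, so f ≈ 15.0602 / 0.03491 ≈ 431.3985 mm.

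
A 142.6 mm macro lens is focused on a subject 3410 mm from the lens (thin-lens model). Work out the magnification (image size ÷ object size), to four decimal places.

Thin lens: 1/f = 1/dₒ + 1/dᵢ → 1/dᵢ = 1/142.6 − 1/3410 = 0.0067194 mm⁻¹, so dᵢ ≈ 148.8235 mm.
Magnification m = dᵢ/dₒ = 148.8235/3410 ≈ 0.04364.

0.0436×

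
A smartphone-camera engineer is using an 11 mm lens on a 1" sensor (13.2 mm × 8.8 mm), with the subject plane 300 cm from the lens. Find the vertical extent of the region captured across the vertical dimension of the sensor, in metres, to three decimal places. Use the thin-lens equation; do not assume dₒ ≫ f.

dₒ: 300 cm = 3000 mm.
Similar triangles through the lens centre give W/dₒ = h/dᵢ; with 1/f = 1/dₒ + 1/dᵢ this gives W = h·(dₒ − f)/f.
W = 8.8 mm × (3000 − 11) / 11 = 8.8 × 271.7273 ≈ 2391.200 mm = 2.3912 m.

2.391 m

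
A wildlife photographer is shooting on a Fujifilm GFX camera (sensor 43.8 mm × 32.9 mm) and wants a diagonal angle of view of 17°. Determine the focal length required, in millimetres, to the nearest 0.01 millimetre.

Sensor diagonal = √(43.8² + 32.9²) = √3000.8500 ≈ 54.7800 mm.
From α = 2·arctan(d/2f) we get f = d / (2·tan(α/2)).
With d = 54.7800 mm and α/2 = 8.5°, tan(α/2) ≈ 0.14945, so f ≈ 54.7800 / 0.29890 ≈ 183.2708 mm.

183.27 mm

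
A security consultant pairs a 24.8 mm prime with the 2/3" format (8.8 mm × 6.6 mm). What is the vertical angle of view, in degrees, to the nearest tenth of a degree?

15.2°

Angle of view α = 2·arctan(h/2f) with h = 6.6 mm and f = 24.8 mm.
h/2f = 0.13306; arctan(0.13306) ≈ 7.5795°, so α ≈ 15.1590°.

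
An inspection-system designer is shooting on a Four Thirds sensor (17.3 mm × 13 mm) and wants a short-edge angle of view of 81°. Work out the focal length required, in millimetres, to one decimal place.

From α = 2·arctan(h/2f) we get f = h / (2·tan(α/2)).
With h = 13 mm and α/2 = 40.5°, tan(α/2) ≈ 0.85408, so f ≈ 13 / 1.70816 ≈ 7.6105 mm.

7.6 mm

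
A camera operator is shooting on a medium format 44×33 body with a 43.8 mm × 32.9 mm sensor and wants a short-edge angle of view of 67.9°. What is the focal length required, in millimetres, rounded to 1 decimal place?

From α = 2·arctan(h/2f) we get f = h / (2·tan(α/2)).
With h = 32.9 mm and α/2 = 33.95°, tan(α/2) ≈ 0.67324, so f ≈ 32.9 / 1.34648 ≈ 24.4341 mm.

24.4 mm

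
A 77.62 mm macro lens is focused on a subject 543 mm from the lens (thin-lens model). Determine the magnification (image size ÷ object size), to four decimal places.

Thin lens: 1/f = 1/dₒ + 1/dᵢ → 1/dᵢ = 1/77.62 − 1/543 = 0.0110417 mm⁻¹, so dᵢ ≈ 90.5661 mm.
Magnification m = dᵢ/dₒ = 90.5661/543 ≈ 0.16679.

0.1668×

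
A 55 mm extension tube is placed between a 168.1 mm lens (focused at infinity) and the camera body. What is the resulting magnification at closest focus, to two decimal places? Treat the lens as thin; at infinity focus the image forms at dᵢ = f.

0.33×

The tube moves the image plane from f to f + e, so dᵢ = 168.1 + 55 = 223.1 mm. Focus is achieved when 1/f = 1/dₒ + 1/dᵢ, giving dₒ = 1/(1/f − 1/(f+e)).
Magnification m = dᵢ/dₒ = (f+e)·(1/f − 1/(f+e)) = e/f = 55/168.1 ≈ 0.3272.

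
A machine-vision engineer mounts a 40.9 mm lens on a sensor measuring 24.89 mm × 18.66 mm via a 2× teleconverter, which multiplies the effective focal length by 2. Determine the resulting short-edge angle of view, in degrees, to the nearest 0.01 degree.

13.01°

Effective focal length f = 40.9 × 2 = 81.8 mm.
α = 2·arctan(18.66 / (2 × 81.8)) = 2·arctan(0.11406) ≈ 13.0139°.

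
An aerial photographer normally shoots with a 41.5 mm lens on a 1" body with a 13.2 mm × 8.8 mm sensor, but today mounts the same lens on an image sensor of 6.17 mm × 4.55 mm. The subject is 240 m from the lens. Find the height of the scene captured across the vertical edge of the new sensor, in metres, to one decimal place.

26.3 m

The focal length stays 41.5 mm; the relevant sensor dimension is now h = 4.55 mm. Object distance dₒ = 240 m = 240000 mm.
Thin-lens field height W = h·(dₒ − f)/f = 4.55 × (240000 − 41.5)/41.5 ≈ 26308.703 mm = 26.3087 m.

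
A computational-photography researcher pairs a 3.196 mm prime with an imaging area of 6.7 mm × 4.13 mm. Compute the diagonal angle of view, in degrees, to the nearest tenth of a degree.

101.8°

Sensor diagonal = √(6.7² + 4.13²) = √61.9469 ≈ 7.8706 mm.
Angle of view α = 2·arctan(d/2f) with d = 7.8706 mm and f = 3.196 mm.
d/2f = 1.23133; arctan(1.23133) ≈ 50.9188°, so α ≈ 101.8376°.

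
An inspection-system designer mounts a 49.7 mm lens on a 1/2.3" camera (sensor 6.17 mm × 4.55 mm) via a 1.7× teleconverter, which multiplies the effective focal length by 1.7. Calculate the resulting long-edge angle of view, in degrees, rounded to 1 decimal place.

Effective focal length f = 49.7 × 1.7 = 84.49 mm.
α = 2·arctan(6.17 / (2 × 84.49)) = 2·arctan(0.03651) ≈ 4.1822°.

4.2°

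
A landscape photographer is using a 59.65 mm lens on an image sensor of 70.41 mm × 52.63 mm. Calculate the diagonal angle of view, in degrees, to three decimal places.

Sensor diagonal = √(70.41² + 52.63²) = √7727.4850 ≈ 87.9061 mm.
Angle of view α = 2·arctan(d/2f) with d = 87.9061 mm and f = 59.65 mm.
d/2f = 0.73685; arctan(0.73685) ≈ 36.3846°, so α ≈ 72.7692°.

72.769°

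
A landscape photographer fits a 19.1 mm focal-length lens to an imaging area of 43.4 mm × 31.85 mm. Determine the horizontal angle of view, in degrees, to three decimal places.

Angle of view α = 2·arctan(w/2f) with w = 43.4 mm and f = 19.1 mm.
w/2f = 1.13613; arctan(1.13613) ≈ 48.6463°, so α ≈ 97.2925°.

97.293°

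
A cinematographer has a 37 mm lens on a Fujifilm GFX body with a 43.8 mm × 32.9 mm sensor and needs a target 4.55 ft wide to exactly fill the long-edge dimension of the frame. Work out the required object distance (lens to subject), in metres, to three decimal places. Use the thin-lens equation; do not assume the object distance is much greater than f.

1.209 m

W: 4.55 ft × 304.8 mm/ft = 1386.84 mm.
Magnification m = w/W = dᵢ/dₒ; combined with 1/f = 1/dₒ + 1/dᵢ this gives dₒ = f·(1 + W/w).
dₒ = 37 mm × (1 + 1386.84/43.8) = 37 × 32.6630 ≈ 1208.531 mm = 1.20853 m.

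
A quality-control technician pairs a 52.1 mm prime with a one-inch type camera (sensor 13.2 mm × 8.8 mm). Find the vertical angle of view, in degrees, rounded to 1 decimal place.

9.7°

Angle of view α = 2·arctan(h/2f) with h = 8.8 mm and f = 52.1 mm.
h/2f = 0.08445; arctan(0.08445) ≈ 4.8273°, so α ≈ 9.6547°.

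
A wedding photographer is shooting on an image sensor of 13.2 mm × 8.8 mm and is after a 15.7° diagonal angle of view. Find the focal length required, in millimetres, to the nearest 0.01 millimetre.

Sensor diagonal = √(13.2² + 8.8²) = √251.6800 ≈ 15.8644 mm.
From α = 2·arctan(d/2f) we get f = d / (2·tan(α/2)).
With d = 15.8644 mm and α/2 = 7.85°, tan(α/2) ≈ 0.13787, so f ≈ 15.8644 / 0.27574 ≈ 57.5331 mm.

57.53 mm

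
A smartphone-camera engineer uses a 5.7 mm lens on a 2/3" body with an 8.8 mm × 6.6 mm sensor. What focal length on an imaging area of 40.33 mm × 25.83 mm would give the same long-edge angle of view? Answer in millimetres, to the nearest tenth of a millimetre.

Equal angle of view means equal width/f ratio, so f₂ = f₁ · (width₂/width₁) = 5.7 × 40.33/8.8.
f₂ = 5.7 × 4.58295 ≈ 26.123 mm.

26.1 mm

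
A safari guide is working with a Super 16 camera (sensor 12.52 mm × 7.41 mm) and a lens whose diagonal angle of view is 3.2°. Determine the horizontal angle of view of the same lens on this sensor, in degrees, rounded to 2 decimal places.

Sensor diagonal = √(12.52² + 7.41²) = √211.6585 ≈ 14.5485 mm.
From the diagonal AOV: f = 14.5485 / (2·tan(1.6°)) = 14.5485 / 0.05587 ≈ 260.4220 mm.
Horizontal AOV = 2·arctan(12.52 / (2 × 260.4220)) = 2·arctan(0.02404) ≈ 2.7540°.

2.75°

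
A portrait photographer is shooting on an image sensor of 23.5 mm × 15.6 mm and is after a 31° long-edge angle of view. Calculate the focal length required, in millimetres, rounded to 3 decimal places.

From α = 2·arctan(w/2f) we get f = w / (2·tan(α/2)).
With w = 23.5 mm and α/2 = 15.5°, tan(α/2) ≈ 0.27732, so f ≈ 23.5 / 0.55465 ≈ 42.3691 mm.

42.369 mm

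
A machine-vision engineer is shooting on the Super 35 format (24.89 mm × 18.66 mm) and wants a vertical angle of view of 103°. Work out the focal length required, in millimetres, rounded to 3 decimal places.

From α = 2·arctan(h/2f) we get f = h / (2·tan(α/2)).
With h = 18.66 mm and α/2 = 51.5°, tan(α/2) ≈ 1.25717, so f ≈ 18.66 / 2.51434 ≈ 7.4214 mm.

7.421 mm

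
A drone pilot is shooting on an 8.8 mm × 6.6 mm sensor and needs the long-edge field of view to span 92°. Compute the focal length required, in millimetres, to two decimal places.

From α = 2·arctan(w/2f) we get f = w / (2·tan(α/2)).
With w = 8.8 mm and α/2 = 46°, tan(α/2) ≈ 1.03553, so f ≈ 8.8 / 2.07106 ≈ 4.2490 mm.

4.25 mm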